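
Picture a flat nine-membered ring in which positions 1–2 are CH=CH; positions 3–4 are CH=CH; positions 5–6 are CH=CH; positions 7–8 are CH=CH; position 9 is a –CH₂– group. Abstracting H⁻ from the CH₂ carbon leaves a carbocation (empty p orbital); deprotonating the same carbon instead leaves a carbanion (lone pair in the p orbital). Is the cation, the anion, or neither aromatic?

In either ion the ring is fully conjugated: every atom, including the new sp² carbon, supplies a p orbital.
Cation: 4 × 2 + 0 = 8 π electrons → 4(2), antiaromatic.
Anion: 4 × 2 + 2 = 10 π electrons → 4(2)+2, aromatic.

The anion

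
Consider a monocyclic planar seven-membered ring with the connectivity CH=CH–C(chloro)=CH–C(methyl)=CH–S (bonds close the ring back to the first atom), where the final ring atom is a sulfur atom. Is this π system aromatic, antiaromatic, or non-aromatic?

Antiaromatic

All ring atoms are sp² and supply a p orbital to the ring (each doubly-bonded ring atom is sp² with one p-orbital electron; the sulfur donates one lone pair from its p orbital); the conjugation is uninterrupted.
Counting π electrons: 3 × 2 = 6 from the double-bond units + 2 from the S atom = 8.
8 is a 4n count (n = 2), so the planar conjugated ring is antiaromatic.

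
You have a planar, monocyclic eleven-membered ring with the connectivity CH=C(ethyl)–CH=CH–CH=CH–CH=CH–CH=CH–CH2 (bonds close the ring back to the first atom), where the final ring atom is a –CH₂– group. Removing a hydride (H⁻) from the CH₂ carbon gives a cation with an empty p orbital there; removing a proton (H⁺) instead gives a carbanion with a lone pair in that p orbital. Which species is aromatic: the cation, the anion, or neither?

The cation

In both ions every ring atom is sp² and contributes a p orbital, so both rings are fully conjugated.
Cation: 5 × 2 + 0 = 10 π electrons → 4(2)+2, aromatic.
Anion: 5 × 2 + 2 = 12 π electrons → 4(3), antiaromatic.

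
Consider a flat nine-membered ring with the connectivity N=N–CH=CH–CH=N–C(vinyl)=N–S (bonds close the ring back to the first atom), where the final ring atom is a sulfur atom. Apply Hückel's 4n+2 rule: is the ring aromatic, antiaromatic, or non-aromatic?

Aromatic

The p orbitals form a continuous loop: every atom in a ring double bond is sp² and brings one electron to the p orbital; each =N– nitrogen is pyridine-type (lone pair in the sp² plane, one electron in the p orbital); the sulfur donates one lone pair from its p orbital. The ring is fully conjugated.
π-electron count: 4 × 2 = 8 from the double-bond units + 2 from the S atom = 10.
10 = 4(2) + 2, which satisfies Hückel's 4n+2 rule.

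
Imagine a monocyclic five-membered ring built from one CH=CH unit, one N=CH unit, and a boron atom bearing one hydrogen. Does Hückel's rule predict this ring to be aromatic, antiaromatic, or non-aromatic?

Every ring atom contributes a p orbital perpendicular to the ring (the double-bond atoms are sp², each contributing one p electron; the doubly-bonded nitrogens are pyridine-type — their lone pairs lie in the ring plane, leaving one electron in the p orbital; the boron has an empty p orbital), so the π system is cyclic and fully conjugated.
Tallying contributions gives 2 × 2 = 4 from the double-bond units + 0 from the BH atom = 4.
4 is a 4n count (n = 1), so the planar conjugated ring is antiaromatic.

Antiaromatic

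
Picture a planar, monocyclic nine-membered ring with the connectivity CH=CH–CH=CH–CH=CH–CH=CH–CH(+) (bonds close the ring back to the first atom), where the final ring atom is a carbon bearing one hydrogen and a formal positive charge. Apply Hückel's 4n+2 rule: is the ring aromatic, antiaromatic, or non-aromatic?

The p orbitals form a continuous loop: each doubly-bonded ring atom is sp² with one p-orbital electron; the carbocation has an empty p orbital. The ring is fully conjugated.
Tallying contributions gives 4 × 2 = 8 from the double-bond units + 0 from the CH(+) atom = 8.
A 4n π count (8, n = 2) in a planar conjugated ring means antiaromatic.

Antiaromatic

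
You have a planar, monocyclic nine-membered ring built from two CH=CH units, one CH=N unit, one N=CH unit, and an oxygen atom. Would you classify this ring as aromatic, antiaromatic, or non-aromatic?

Every ring atom contributes a p orbital perpendicular to the ring (each doubly-bonded ring atom is sp² with one p-orbital electron; each =N– nitrogen is pyridine-type (lone pair in the sp² plane, one electron in the p orbital); the oxygen donates one lone pair from its p orbital), so the π system is cyclic and fully conjugated.
π-electron count: 4 × 2 = 8 from the double-bond units + 2 from the O atom = 10.
That gives a 4n+2 count (10, n = 2).

Aromatic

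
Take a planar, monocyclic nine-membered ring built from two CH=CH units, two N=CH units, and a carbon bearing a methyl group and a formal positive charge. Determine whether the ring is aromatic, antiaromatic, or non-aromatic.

All ring atoms are sp² and supply a p orbital to the ring (every atom in a ring double bond is sp² and brings one electron to the p orbital; each =N– nitrogen is pyridine-type (lone pair in the sp² plane, one electron in the p orbital); the carbocation has an empty p orbital); the conjugation is uninterrupted.
Adding the contributions, 4 × 2 = 8 from the double-bond units + 0 from the C(methyl)(+) atom = 8.
8 = 4(2); a planar, fully conjugated 4n system is antiaromatic.

Antiaromatic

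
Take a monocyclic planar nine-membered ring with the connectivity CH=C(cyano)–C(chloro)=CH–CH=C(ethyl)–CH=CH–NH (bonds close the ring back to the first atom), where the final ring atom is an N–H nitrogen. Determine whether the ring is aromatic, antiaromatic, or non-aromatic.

The p orbitals form a continuous loop: every atom in a ring double bond is sp² and brings one electron to the p orbital; the pyrrole-type nitrogen donates its lone pair from the p orbital. The ring is fully conjugated.
Tallying contributions gives 4 × 2 = 8 from the double-bond units + 2 from the NH atom = 10.
10 = 4(2) + 2, which satisfies Hückel's 4n+2 rule.

Aromatic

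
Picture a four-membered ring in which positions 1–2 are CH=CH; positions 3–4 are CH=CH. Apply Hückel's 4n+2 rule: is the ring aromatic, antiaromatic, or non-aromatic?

Antiaromatic

Every ring atom contributes a p orbital perpendicular to the ring (the double-bond atoms are sp², each contributing one p electron), so the π system is cyclic and fully conjugated.
π-electron count: 2 × 2 = 4 from the 2 double-bond units.
A 4n π count (4, n = 1) in a planar conjugated ring means antiaromatic.
(The species described is cyclobutadiene.)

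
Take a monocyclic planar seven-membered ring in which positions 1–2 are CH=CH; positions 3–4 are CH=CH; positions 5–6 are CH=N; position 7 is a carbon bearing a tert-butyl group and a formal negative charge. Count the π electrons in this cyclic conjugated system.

8

Every ring atom contributes a p orbital perpendicular to the ring (every atom in a ring double bond is sp² and brings one electron to the p orbital; each =N– nitrogen is pyridine-type (lone pair in the sp² plane, one electron in the p orbital); the carbanion's lone pair occupies the p orbital), so the π system is cyclic and fully conjugated.
Adding the contributions, 3 × 2 = 6 from the double-bond units + 2 from the C(tert-butyl)(-) atom = 8.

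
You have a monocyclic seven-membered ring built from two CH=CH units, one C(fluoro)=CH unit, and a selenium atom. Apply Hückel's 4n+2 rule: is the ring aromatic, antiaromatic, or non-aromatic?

Antiaromatic

The p orbitals form a continuous loop: every atom in a ring double bond is sp² and brings one electron to the p orbital; the selenium donates one lone pair from its p orbital. The ring is fully conjugated.
π-electron count: 3 × 2 = 6 from the double-bond units + 2 from the Se atom = 8.
8 = 4(2); a planar, fully conjugated 4n system is antiaromatic.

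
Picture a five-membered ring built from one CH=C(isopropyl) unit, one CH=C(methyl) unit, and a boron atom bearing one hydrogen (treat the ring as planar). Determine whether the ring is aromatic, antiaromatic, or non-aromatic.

All ring atoms are sp² and supply a p orbital to the ring (each doubly-bonded ring atom is sp² with one p-orbital electron; the boron has an empty p orbital); the conjugation is uninterrupted.
π-electron count: 2 × 2 = 4 from the double-bond units + 0 from the BH atom = 4.
4 = 4(1); a planar, fully conjugated 4n system is antiaromatic.

Antiaromatic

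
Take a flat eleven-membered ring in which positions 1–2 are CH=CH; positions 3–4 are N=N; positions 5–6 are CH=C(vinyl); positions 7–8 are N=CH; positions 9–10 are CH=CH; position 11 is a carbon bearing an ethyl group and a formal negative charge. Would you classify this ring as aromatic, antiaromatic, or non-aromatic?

Antiaromatic

Every ring atom contributes a p orbital perpendicular to the ring (every atom in a ring double bond is sp² and brings one electron to the p orbital; each sp² =N– keeps its lone pair in-plane and puts one electron into the π system; the carbanion's lone pair occupies the p orbital), so the π system is cyclic and fully conjugated.
Adding the contributions, 5 × 2 = 10 from the double-bond units + 2 from the C(ethyl)(-) atom = 12.
A 4n π count (12, n = 3) in a planar conjugated ring means antiaromatic.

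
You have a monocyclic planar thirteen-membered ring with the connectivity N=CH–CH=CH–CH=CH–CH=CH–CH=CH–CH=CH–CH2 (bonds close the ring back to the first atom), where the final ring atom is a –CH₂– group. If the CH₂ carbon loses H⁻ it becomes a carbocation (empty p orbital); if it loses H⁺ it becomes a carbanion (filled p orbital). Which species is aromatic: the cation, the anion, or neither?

The anion

Both ions have a continuous loop of p orbitals — each ring atom is sp².
Cation: 6 × 2 + 0 = 12 π electrons → 4(3), antiaromatic.
Anion: 6 × 2 + 2 = 14 π electrons → 4(3)+2, aromatic.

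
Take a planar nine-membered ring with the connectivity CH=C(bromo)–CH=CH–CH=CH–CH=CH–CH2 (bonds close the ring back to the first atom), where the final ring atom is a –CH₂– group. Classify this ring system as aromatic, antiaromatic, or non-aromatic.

The CH2 carbon is saturated: the tetrahedral CH₂ carbon is sp³ and has no p orbital in the ring π system. Conjugation is not continuous around the ring.
A ring that is not fully conjugated cannot be aromatic or antiaromatic regardless of its π-electron count.

Non-aromatic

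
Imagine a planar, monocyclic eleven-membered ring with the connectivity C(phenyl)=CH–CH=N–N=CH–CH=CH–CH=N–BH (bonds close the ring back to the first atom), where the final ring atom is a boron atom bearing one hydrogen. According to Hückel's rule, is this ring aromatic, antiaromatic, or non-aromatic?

The p orbitals form a continuous loop: the double-bond atoms are sp², each contributing one p electron; the doubly-bonded nitrogens are pyridine-type — their lone pairs lie in the ring plane, leaving one electron in the p orbital; the boron has an empty p orbital. The ring is fully conjugated.
Tallying contributions gives 5 × 2 = 10 from the double-bond units + 0 from the BH atom = 10.
With 10 π electrons (n = 2), the Hückel 4n+2 condition holds.

Aromatic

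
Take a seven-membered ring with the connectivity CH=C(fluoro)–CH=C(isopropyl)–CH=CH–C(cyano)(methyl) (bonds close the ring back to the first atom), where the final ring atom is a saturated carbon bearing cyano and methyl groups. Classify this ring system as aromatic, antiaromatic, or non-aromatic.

Non-aromatic

The C(cyano)(methyl) carbon is saturated: that saturated carbon is sp³ and has no p orbital in the ring π system. Conjugation is not continuous around the ring.
Broken conjugation rules out both aromaticity and antiaromaticity.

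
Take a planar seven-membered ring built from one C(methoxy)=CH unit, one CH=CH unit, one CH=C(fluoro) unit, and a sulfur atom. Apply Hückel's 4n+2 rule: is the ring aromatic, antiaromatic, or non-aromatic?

Antiaromatic

The p orbitals form a continuous loop: every atom in a ring double bond is sp² and brings one electron to the p orbital; the sulfur donates one lone pair from its p orbital. The ring is fully conjugated.
Tallying contributions gives 3 × 2 = 6 from the double-bond units + 2 from the S atom = 8.
8 is a 4n count (n = 2), so the planar conjugated ring is antiaromatic.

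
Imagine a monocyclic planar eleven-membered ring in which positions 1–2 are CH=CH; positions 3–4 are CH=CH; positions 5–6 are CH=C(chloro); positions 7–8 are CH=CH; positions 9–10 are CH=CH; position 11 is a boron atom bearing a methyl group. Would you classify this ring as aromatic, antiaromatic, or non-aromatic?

Aromatic

The p orbitals form a continuous loop: each doubly-bonded ring atom is sp² with one p-orbital electron; the boron has an empty p orbital. The ring is fully conjugated.
Counting π electrons: 5 × 2 = 10 from the double-bond units + 0 from the B(methyl) atom = 10.
With 10 π electrons (n = 2), the Hückel 4n+2 condition holds.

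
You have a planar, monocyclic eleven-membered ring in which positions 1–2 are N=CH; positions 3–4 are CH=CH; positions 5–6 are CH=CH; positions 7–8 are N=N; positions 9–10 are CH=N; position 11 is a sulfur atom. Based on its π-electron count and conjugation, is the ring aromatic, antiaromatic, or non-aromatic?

Antiaromatic

The p orbitals form a continuous loop: every atom in a ring double bond is sp² and brings one electron to the p orbital; each sp² =N– keeps its lone pair in-plane and puts one electron into the π system; the sulfur donates one lone pair from its p orbital. The ring is fully conjugated.
Counting π electrons: 5 × 2 = 10 from the double-bond units + 2 from the S atom = 12.
12 is a 4n count (n = 3), so the planar conjugated ring is antiaromatic.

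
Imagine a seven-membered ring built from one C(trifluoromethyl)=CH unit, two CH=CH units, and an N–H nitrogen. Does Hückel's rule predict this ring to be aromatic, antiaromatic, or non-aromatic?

Antiaromatic

The p orbitals form a continuous loop: the double-bond atoms are sp², each contributing one p electron; the pyrrole-type nitrogen donates its lone pair from the p orbital. The ring is fully conjugated.
Counting π electrons: 3 × 2 = 6 from the double-bond units + 2 from the NH atom = 8.
A 4n π count (8, n = 2) in a planar conjugated ring means antiaromatic.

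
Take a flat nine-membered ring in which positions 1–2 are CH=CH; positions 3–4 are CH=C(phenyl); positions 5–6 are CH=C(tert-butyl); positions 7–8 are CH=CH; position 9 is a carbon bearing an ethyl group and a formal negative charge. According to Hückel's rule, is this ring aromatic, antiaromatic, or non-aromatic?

Every ring atom contributes a p orbital perpendicular to the ring (every atom in a ring double bond is sp² and brings one electron to the p orbital; the carbanion's lone pair occupies the p orbital), so the π system is cyclic and fully conjugated.
Tallying contributions gives 4 × 2 = 8 from the double-bond units + 2 from the C(ethyl)(-) atom = 10.
Since 10 = 4·2 + 2, the ring meets the 4n+2 criterion.

Aromatic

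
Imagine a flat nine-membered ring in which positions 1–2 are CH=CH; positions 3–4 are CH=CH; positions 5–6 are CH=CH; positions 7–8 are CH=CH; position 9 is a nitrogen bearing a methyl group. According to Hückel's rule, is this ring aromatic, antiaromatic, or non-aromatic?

Every ring atom contributes a p orbital perpendicular to the ring (every atom in a ring double bond is sp² and brings one electron to the p orbital; the pyrrole-type nitrogen donates its lone pair from the p orbital), so the π system is cyclic and fully conjugated.
Counting π electrons: 4 × 2 = 8 from the double-bond units + 2 from the N(methyl) atom = 10.
With 10 π electrons (n = 2), the Hückel 4n+2 condition holds.

Aromatic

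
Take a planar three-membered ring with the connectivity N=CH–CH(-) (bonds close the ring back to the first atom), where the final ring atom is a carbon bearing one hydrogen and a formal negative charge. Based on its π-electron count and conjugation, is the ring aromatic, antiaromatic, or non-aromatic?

Antiaromatic

Check conjugation: every atom in a ring double bond is sp² and brings one electron to the p orbital; the doubly-bonded nitrogens are pyridine-type — their lone pairs lie in the ring plane, leaving one electron in the p orbital; the carbanion's lone pair occupies the p orbital — every position has a p orbital, so the cyclic π system is continuous.
Adding the contributions, 1 × 2 = 2 from the double-bond unit + 2 from the CH(-) atom = 4.
With 4 = 4·1 π electrons, Hückel's rule classifies the planar ring as antiaromatic.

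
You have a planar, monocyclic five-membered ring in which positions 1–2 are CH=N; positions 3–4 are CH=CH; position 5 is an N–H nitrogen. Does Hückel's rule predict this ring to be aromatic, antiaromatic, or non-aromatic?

The p orbitals form a continuous loop: every atom in a ring double bond is sp² and brings one electron to the p orbital; the doubly-bonded nitrogens are pyridine-type — their lone pairs lie in the ring plane, leaving one electron in the p orbital; the pyrrole-type nitrogen donates its lone pair from the p orbital. The ring is fully conjugated.
Adding the contributions, 2 × 2 = 4 from the double-bond units + 2 from the NH atom = 6.
That gives a 4n+2 count (6, n = 1).

Aromatic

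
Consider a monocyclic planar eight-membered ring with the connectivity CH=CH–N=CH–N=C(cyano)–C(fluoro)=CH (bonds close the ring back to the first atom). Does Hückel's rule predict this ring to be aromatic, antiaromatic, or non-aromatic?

Antiaromatic

Every ring atom contributes a p orbital perpendicular to the ring (each doubly-bonded ring atom is sp² with one p-orbital electron; each =N– nitrogen is pyridine-type (lone pair in the sp² plane, one electron in the p orbital)), so the π system is cyclic and fully conjugated.
Counting π electrons: 4 × 2 = 8 from the 4 double-bond units.
8 is a 4n count (n = 2), so the planar conjugated ring is antiaromatic.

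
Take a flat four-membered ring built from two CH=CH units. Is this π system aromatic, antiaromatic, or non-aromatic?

The p orbitals form a continuous loop: each doubly-bonded ring atom is sp² with one p-orbital electron. The ring is fully conjugated.
Counting π electrons: 2 × 2 = 4 from the 2 double-bond units.
A 4n π count (4, n = 1) in a planar conjugated ring means antiaromatic.
This is cyclobutadiene.

Antiaromatic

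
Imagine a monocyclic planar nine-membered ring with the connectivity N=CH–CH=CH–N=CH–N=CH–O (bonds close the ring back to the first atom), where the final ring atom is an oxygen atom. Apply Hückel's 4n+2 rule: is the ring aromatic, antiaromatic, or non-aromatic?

Aromatic

All ring atoms are sp² and supply a p orbital to the ring (every atom in a ring double bond is sp² and brings one electron to the p orbital; each sp² =N– keeps its lone pair in-plane and puts one electron into the π system; the oxygen donates one lone pair from its p orbital); the conjugation is uninterrupted.
Tallying contributions gives 4 × 2 = 8 from the double-bond units + 2 from the O atom = 10.
Since 10 = 4·2 + 2, the ring meets the 4n+2 criterion.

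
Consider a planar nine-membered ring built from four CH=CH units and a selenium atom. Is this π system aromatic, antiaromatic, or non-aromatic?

All ring atoms are sp² and supply a p orbital to the ring (each doubly-bonded ring atom is sp² with one p-orbital electron; the selenium donates one lone pair from its p orbital); the conjugation is uninterrupted.
Adding the contributions, 4 × 2 = 8 from the double-bond units + 2 from the Se atom = 10.
Since 10 = 4·2 + 2, the ring meets the 4n+2 criterion.

Aromatic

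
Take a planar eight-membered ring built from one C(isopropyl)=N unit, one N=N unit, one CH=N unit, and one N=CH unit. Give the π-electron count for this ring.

Every ring atom contributes a p orbital perpendicular to the ring (each doubly-bonded ring atom is sp² with one p-orbital electron; each =N– nitrogen is pyridine-type (lone pair in the sp² plane, one electron in the p orbital)), so the π system is cyclic and fully conjugated.
π-electron count: 4 × 2 = 8 from the 4 double-bond units.

8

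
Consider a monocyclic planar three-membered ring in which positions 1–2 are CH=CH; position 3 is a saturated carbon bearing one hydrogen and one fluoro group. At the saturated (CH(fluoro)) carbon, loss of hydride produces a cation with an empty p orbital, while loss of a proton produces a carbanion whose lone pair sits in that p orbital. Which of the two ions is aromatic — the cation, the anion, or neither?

The cation

In both ions every ring atom is sp² and contributes a p orbital, so both rings are fully conjugated.
Cation: 1 × 2 + 0 = 2 π electrons → 4(0)+2, aromatic.
Anion: 1 × 2 + 2 = 4 π electrons → 4(1), antiaromatic.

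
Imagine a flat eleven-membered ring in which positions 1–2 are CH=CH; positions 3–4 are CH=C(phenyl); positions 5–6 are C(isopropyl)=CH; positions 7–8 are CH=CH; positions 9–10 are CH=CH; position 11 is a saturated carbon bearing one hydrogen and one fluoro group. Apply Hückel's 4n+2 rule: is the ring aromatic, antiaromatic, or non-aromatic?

The CH(fluoro) position has four σ bonds — that saturated carbon is sp³ and has no p orbital in the ring π system — so the cyclic conjugation is interrupted.
Hückel's rule only applies to fully conjugated rings, so this one is simply non-aromatic.

Non-aromatic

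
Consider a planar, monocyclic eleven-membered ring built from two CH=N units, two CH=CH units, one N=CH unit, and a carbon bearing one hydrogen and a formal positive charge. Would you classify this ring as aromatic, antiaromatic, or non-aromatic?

Aromatic

The p orbitals form a continuous loop: each doubly-bonded ring atom is sp² with one p-orbital electron; each =N– nitrogen is pyridine-type (lone pair in the sp² plane, one electron in the p orbital); the carbocation has an empty p orbital. The ring is fully conjugated.
π-electron count: 5 × 2 = 10 from the double-bond units + 0 from the CH(+) atom = 10.
Since 10 = 4·2 + 2, the ring meets the 4n+2 criterion.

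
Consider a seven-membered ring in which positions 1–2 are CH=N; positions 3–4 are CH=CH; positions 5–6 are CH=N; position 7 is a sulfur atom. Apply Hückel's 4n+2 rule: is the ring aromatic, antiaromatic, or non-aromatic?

All ring atoms are sp² and supply a p orbital to the ring (the double-bond atoms are sp², each contributing one p electron; each sp² =N– keeps its lone pair in-plane and puts one electron into the π system; the sulfur donates one lone pair from its p orbital); the conjugation is uninterrupted.
Tallying contributions gives 3 × 2 = 6 from the double-bond units + 2 from the S atom = 8.
A 4n π count (8, n = 2) in a planar conjugated ring means antiaromatic.

Antiaromatic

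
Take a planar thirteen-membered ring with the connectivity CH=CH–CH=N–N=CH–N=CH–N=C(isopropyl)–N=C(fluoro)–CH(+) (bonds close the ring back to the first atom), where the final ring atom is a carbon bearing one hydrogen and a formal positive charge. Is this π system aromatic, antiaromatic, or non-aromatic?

Antiaromatic

The p orbitals form a continuous loop: the double-bond atoms are sp², each contributing one p electron; each =N– nitrogen is pyridine-type (lone pair in the sp² plane, one electron in the p orbital); the carbocation has an empty p orbital. The ring is fully conjugated.
π-electron count: 6 × 2 = 12 from the double-bond units + 0 from the CH(+) atom = 12.
12 = 4(3); a planar, fully conjugated 4n system is antiaromatic.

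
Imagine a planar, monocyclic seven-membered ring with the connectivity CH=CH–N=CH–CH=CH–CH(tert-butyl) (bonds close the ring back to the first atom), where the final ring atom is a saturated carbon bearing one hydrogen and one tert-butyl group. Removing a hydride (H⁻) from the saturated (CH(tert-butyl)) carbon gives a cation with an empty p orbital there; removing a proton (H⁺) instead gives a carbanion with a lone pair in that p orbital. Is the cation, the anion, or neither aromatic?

The cation

In both ions every ring atom is sp² and contributes a p orbital, so both rings are fully conjugated.
Cation: 3 × 2 + 0 = 6 π electrons → 4(1)+2, aromatic.
Anion: 3 × 2 + 2 = 8 π electrons → 4(2), antiaromatic.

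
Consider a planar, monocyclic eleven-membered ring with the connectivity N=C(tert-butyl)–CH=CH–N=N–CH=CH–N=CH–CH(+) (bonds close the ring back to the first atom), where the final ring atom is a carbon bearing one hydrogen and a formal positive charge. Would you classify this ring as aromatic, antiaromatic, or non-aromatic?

Aromatic

Every ring atom contributes a p orbital perpendicular to the ring (every atom in a ring double bond is sp² and brings one electron to the p orbital; each sp² =N– keeps its lone pair in-plane and puts one electron into the π system; the carbocation has an empty p orbital), so the π system is cyclic and fully conjugated.
π-electron count: 5 × 2 = 10 from the double-bond units + 0 from the CH(+) atom = 10.
10 = 4(2) + 2, which satisfies Hückel's 4n+2 rule.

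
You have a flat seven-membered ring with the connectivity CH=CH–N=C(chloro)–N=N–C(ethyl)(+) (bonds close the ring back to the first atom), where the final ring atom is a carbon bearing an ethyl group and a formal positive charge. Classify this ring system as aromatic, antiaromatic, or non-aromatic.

Aromatic

Check conjugation: the double-bond atoms are sp², each contributing one p electron; each sp² =N– keeps its lone pair in-plane and puts one electron into the π system; the carbocation has an empty p orbital — every position has a p orbital, so the cyclic π system is continuous.
Adding the contributions, 3 × 2 = 6 from the double-bond units + 0 from the C(ethyl)(+) atom = 6.
With 6 π electrons (n = 1), the Hückel 4n+2 condition holds.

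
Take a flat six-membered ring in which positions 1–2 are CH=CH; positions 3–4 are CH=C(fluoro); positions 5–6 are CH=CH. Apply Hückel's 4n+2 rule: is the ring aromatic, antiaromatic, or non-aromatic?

Aromatic

Check conjugation: the double-bond atoms are sp², each contributing one p electron — every position has a p orbital, so the cyclic π system is continuous.
Counting π electrons: 3 × 2 = 6 from the 3 double-bond units.
Since 6 = 4·1 + 2, the ring meets the 4n+2 criterion.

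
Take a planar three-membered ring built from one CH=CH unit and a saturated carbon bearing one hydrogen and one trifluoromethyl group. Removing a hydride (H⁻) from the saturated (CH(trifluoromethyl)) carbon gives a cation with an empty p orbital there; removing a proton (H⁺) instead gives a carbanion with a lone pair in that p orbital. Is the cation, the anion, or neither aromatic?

In either ion the ring is fully conjugated: every atom, including the new sp² carbon, supplies a p orbital.
Cation: 1 × 2 + 0 = 2 π electrons → 4(0)+2, aromatic.
Anion: 1 × 2 + 2 = 4 π electrons → 4(1), antiaromatic.

The cation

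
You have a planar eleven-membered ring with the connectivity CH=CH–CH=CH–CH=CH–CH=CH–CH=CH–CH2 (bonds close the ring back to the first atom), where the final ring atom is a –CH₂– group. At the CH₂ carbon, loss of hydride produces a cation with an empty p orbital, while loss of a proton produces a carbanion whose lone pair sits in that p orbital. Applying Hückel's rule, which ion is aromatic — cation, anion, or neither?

The cation

In both ions every ring atom is sp² and contributes a p orbital, so both rings are fully conjugated.
Cation: 5 × 2 + 0 = 10 π electrons → 4(2)+2, aromatic.
Anion: 5 × 2 + 2 = 12 π electrons → 4(3), antiaromatic.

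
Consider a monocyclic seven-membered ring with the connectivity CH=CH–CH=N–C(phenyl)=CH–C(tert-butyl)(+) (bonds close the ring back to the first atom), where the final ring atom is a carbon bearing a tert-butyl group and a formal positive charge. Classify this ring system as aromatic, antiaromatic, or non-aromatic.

Aromatic

Every ring atom contributes a p orbital perpendicular to the ring (the double-bond atoms are sp², each contributing one p electron; each sp² =N– keeps its lone pair in-plane and puts one electron into the π system; the carbocation has an empty p orbital), so the π system is cyclic and fully conjugated.
Tallying contributions gives 3 × 2 = 6 from the double-bond units + 0 from the C(tert-butyl)(+) atom = 6.
Since 6 = 4·1 + 2, the ring meets the 4n+2 criterion.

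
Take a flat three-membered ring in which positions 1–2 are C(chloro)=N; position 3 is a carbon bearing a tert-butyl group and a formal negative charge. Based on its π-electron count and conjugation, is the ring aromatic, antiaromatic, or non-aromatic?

Check conjugation: each doubly-bonded ring atom is sp² with one p-orbital electron; each sp² =N– keeps its lone pair in-plane and puts one electron into the π system; the carbanion's lone pair occupies the p orbital — every position has a p orbital, so the cyclic π system is continuous.
Tallying contributions gives 1 × 2 = 2 from the double-bond unit + 2 from the C(tert-butyl)(-) atom = 4.
4 is a 4n count (n = 1), so the planar conjugated ring is antiaromatic.

Antiaromatic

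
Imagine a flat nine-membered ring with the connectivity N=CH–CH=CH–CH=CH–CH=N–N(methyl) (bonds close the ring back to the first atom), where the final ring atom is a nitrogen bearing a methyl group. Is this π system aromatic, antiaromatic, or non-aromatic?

Aromatic

Every ring atom contributes a p orbital perpendicular to the ring (every atom in a ring double bond is sp² and brings one electron to the p orbital; each =N– nitrogen is pyridine-type (lone pair in the sp² plane, one electron in the p orbital); the pyrrole-type nitrogen donates its lone pair from the p orbital), so the π system is cyclic and fully conjugated.
Tallying contributions gives 4 × 2 = 8 from the double-bond units + 2 from the N(methyl) atom = 10.
Since 10 = 4·2 + 2, the ring meets the 4n+2 criterion.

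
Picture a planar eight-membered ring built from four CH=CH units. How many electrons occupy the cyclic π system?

8

The p orbitals form a continuous loop: each doubly-bonded ring atom is sp² with one p-orbital electron. The ring is fully conjugated.
Adding the contributions, 4 × 2 = 8 from the 4 double-bond units.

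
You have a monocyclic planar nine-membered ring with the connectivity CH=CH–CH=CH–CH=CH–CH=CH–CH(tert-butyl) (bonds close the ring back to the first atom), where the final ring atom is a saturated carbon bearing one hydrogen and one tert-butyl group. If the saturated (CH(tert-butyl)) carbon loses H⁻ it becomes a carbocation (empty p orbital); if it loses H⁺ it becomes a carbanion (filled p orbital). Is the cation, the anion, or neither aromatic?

The anion

In either ion the ring is fully conjugated: every atom, including the new sp² carbon, supplies a p orbital.
Cation: 4 × 2 + 0 = 8 π electrons → 4(2), antiaromatic.
Anion: 4 × 2 + 2 = 10 π electrons → 4(2)+2, aromatic.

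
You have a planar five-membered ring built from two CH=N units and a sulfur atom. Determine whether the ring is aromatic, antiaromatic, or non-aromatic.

Every ring atom contributes a p orbital perpendicular to the ring (every atom in a ring double bond is sp² and brings one electron to the p orbital; each =N– nitrogen is pyridine-type (lone pair in the sp² plane, one electron in the p orbital); the sulfur donates one lone pair from its p orbital), so the π system is cyclic and fully conjugated.
Adding the contributions, 2 × 2 = 4 from the double-bond units + 2 from the S atom = 6.
Since 6 = 4·1 + 2, the ring meets the 4n+2 criterion.

Aromatic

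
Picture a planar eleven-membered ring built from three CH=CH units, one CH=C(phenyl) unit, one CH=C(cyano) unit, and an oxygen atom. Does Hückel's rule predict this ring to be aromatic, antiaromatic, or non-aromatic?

Every ring atom contributes a p orbital perpendicular to the ring (each doubly-bonded ring atom is sp² with one p-orbital electron; the oxygen donates one lone pair from its p orbital), so the π system is cyclic and fully conjugated.
Adding the contributions, 5 × 2 = 10 from the double-bond units + 2 from the O atom = 12.
12 = 4(3); a planar, fully conjugated 4n system is antiaromatic.

Antiaromatic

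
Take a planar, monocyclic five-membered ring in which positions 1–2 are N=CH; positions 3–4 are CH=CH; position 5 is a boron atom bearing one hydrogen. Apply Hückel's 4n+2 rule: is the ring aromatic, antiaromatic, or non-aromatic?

The p orbitals form a continuous loop: the double-bond atoms are sp², each contributing one p electron; the doubly-bonded nitrogens are pyridine-type — their lone pairs lie in the ring plane, leaving one electron in the p orbital; the boron has an empty p orbital. The ring is fully conjugated.
Adding the contributions, 2 × 2 = 4 from the double-bond units + 0 from the BH atom = 4.
A 4n π count (4, n = 1) in a planar conjugated ring means antiaromatic.

Antiaromatic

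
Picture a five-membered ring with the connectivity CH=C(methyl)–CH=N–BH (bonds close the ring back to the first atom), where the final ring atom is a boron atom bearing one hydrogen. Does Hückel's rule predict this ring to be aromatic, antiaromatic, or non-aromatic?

Antiaromatic

Check conjugation: every atom in a ring double bond is sp² and brings one electron to the p orbital; each =N– nitrogen is pyridine-type (lone pair in the sp² plane, one electron in the p orbital); the boron has an empty p orbital — every position has a p orbital, so the cyclic π system is continuous.
Adding the contributions, 2 × 2 = 4 from the double-bond units + 0 from the BH atom = 4.
With 4 = 4·1 π electrons, Hückel's rule classifies the planar ring as antiaromatic.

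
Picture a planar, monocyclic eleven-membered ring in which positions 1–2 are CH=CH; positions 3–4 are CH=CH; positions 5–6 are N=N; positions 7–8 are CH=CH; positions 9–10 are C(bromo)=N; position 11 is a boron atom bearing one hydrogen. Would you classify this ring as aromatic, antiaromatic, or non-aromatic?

Every ring atom contributes a p orbital perpendicular to the ring (the double-bond atoms are sp², each contributing one p electron; each =N– nitrogen is pyridine-type (lone pair in the sp² plane, one electron in the p orbital); the boron has an empty p orbital), so the π system is cyclic and fully conjugated.
Tallying contributions gives 5 × 2 = 10 from the double-bond units + 0 from the BH atom = 10.
That gives a 4n+2 count (10, n = 2).

Aromatic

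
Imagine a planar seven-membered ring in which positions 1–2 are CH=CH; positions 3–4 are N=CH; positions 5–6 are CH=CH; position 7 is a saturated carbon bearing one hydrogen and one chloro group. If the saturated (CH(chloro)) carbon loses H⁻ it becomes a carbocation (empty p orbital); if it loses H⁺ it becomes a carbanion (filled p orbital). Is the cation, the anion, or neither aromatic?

The cation

Once that carbon is sp², every ring atom has a p orbital and both ions are fully conjugated.
Cation: 3 × 2 + 0 = 6 π electrons → 4(1)+2, aromatic.
Anion: 3 × 2 + 2 = 8 π electrons → 4(2), antiaromatic.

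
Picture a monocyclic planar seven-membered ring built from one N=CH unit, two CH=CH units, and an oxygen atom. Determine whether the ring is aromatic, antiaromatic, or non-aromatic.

Antiaromatic

Check conjugation: the double-bond atoms are sp², each contributing one p electron; the doubly-bonded nitrogens are pyridine-type — their lone pairs lie in the ring plane, leaving one electron in the p orbital; the oxygen donates one lone pair from its p orbital — every position has a p orbital, so the cyclic π system is continuous.
Tallying contributions gives 3 × 2 = 6 from the double-bond units + 2 from the O atom = 8.
A 4n π count (8, n = 2) in a planar conjugated ring means antiaromatic.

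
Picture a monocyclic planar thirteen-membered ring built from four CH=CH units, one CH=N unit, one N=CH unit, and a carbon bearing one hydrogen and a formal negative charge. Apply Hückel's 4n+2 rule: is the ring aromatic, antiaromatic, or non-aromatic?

Aromatic

The p orbitals form a continuous loop: each doubly-bonded ring atom is sp² with one p-orbital electron; each =N– nitrogen is pyridine-type (lone pair in the sp² plane, one electron in the p orbital); the carbanion's lone pair occupies the p orbital. The ring is fully conjugated.
Adding the contributions, 6 × 2 = 12 from the double-bond units + 2 from the CH(-) atom = 14.
That gives a 4n+2 count (14, n = 3).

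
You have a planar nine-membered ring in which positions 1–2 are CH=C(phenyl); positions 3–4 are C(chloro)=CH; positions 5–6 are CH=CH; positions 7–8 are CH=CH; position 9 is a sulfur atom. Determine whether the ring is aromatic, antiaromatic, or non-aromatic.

Aromatic

Every ring atom contributes a p orbital perpendicular to the ring (each doubly-bonded ring atom is sp² with one p-orbital electron; the sulfur donates one lone pair from its p orbital), so the π system is cyclic and fully conjugated.
π-electron count: 4 × 2 = 8 from the double-bond units + 2 from the S atom = 10.
With 10 π electrons (n = 2), the Hückel 4n+2 condition holds.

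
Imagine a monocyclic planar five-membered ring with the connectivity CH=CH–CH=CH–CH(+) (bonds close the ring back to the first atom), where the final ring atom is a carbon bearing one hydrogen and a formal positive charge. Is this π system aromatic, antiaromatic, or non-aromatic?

Antiaromatic

Check conjugation: each doubly-bonded ring atom is sp² with one p-orbital electron; the carbocation has an empty p orbital — every position has a p orbital, so the cyclic π system is continuous.
Counting π electrons: 2 × 2 = 4 from the double-bond units + 0 from the CH(+) atom = 4.
A 4n π count (4, n = 1) in a planar conjugated ring means antiaromatic.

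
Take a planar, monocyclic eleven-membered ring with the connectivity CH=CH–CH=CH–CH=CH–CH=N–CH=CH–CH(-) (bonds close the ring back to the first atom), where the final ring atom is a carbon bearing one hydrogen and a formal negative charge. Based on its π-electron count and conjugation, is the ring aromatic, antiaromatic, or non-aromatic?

Antiaromatic

The p orbitals form a continuous loop: every atom in a ring double bond is sp² and brings one electron to the p orbital; each sp² =N– keeps its lone pair in-plane and puts one electron into the π system; the carbanion's lone pair occupies the p orbital. The ring is fully conjugated.
π-electron count: 5 × 2 = 10 from the double-bond units + 2 from the CH(-) atom = 12.
With 12 = 4·3 π electrons, Hückel's rule classifies the planar ring as antiaromatic.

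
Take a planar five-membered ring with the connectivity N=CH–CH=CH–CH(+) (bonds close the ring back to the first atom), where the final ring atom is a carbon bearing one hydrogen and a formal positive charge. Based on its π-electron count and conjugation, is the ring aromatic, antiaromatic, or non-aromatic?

Antiaromatic

Check conjugation: the double-bond atoms are sp², each contributing one p electron; the doubly-bonded nitrogens are pyridine-type — their lone pairs lie in the ring plane, leaving one electron in the p orbital; the carbocation has an empty p orbital — every position has a p orbital, so the cyclic π system is continuous.
π-electron count: 2 × 2 = 4 from the double-bond units + 0 from the CH(+) atom = 4.
4 = 4(1); a planar, fully conjugated 4n system is antiaromatic.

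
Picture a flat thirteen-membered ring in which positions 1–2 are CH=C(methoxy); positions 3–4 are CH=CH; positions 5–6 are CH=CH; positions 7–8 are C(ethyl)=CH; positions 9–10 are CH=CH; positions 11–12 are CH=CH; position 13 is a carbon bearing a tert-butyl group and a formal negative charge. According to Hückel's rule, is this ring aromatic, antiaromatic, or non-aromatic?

Aromatic

The p orbitals form a continuous loop: every atom in a ring double bond is sp² and brings one electron to the p orbital; the carbanion's lone pair occupies the p orbital. The ring is fully conjugated.
Adding the contributions, 6 × 2 = 12 from the double-bond units + 2 from the C(tert-butyl)(-) atom = 14.
That gives a 4n+2 count (14, n = 3).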